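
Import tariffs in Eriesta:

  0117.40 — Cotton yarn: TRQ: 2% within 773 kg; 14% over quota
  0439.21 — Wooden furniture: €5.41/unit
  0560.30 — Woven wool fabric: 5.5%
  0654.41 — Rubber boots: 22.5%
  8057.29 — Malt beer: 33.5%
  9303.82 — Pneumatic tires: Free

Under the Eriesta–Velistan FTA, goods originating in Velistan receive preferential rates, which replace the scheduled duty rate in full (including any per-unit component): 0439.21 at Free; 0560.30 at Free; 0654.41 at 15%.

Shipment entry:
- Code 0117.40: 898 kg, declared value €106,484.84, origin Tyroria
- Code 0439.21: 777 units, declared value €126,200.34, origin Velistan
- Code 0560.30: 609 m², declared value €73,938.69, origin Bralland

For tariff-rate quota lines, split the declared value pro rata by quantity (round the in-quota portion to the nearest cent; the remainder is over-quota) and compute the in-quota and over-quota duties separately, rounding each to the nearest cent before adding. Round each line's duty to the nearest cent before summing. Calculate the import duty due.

€7,975.03

Line 1 (0117.40, Tyroria, 898 kg, €106,484.84):
Code 0117.40 is under a tariff-rate quota (threshold 773 kg). In-quota: 773 kg at 2%; over-quota: 125 kg at 14%.
Pro-rata value split: in-quota = €106,484.84 × 773/898 = €91,662.34; over-quota = €106,484.84 − €91,662.34 = €14,822.50.
In-quota duty = €91,662.34 × 2% = €1,833.25. Over-quota duty = €14,822.50 × 14% = €2,075.15.
Line duty = €1,833.25 + €2,075.15 = €3,908.40.
Line 2 (0439.21, Velistan, 777 units, €126,200.34):
Base rate for 0439.21 is €5.41/unit.
Origin Velistan qualifies under the Eriesta–Velistan agreement and 0439.21 is covered: preferential rate Free applies instead.
Duty = €126,200.34 × 0% = €0.00.
Line 3 (0560.30, Bralland, 609 m², €73,938.69):
Base rate for 0560.30 is 5.5%.
0560.30 has an FTA preferential rate, but origin Bralland is not Velistan; base rate stands.
Duty = €73,938.69 × 5.5% = €4,066.63.
Total = €3,908.40 + €0.00 + €4,066.63 = €7,975.03.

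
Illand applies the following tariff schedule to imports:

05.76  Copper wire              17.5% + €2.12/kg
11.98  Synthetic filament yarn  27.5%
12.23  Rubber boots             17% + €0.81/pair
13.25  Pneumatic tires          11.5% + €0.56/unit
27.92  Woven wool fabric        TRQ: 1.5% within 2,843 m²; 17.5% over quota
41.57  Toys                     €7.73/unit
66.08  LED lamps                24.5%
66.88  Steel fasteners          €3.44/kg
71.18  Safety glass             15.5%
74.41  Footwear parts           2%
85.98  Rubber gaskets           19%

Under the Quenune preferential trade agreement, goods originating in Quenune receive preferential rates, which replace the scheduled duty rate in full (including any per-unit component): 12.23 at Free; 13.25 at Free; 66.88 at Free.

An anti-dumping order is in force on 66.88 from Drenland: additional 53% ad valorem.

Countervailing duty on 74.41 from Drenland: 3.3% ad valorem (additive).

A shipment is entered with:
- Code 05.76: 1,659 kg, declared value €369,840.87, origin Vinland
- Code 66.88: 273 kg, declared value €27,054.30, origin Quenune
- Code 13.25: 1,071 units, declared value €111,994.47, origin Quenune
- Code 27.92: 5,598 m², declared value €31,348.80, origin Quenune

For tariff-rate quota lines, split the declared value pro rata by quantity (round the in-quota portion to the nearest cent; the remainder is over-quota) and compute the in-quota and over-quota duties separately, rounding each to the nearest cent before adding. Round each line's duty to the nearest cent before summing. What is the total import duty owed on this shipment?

€71,177.94

Line 1 (05.76, Vinland, 1,659 kg, €369,840.87):
Base rate for 05.76 is 17.5% + €2.12/kg.
Duty = €369,840.87 × 17.5% + 1,659 × €2.12 = €68,239.23.
Line 2 (66.88, Quenune, 273 kg, €27,054.30):
Base rate for 66.88 is €3.44/kg.
Origin Quenune qualifies under the Illand–Quenune agreement and 66.88 is covered: preferential rate Free applies instead.
The additional-duty order on 66.88 targets Drenland, not Quenune; it does not apply.
Duty = €27,054.30 × 0% = €0.00.
Line 3 (13.25, Quenune, 1,071 units, €111,994.47):
Base rate for 13.25 is 11.5% + €0.56/unit.
Origin Quenune qualifies under the Illand–Quenune agreement and 13.25 is covered: preferential rate Free applies instead.
Duty = €111,994.47 × 0% = €0.00.
Line 4 (27.92, Quenune, 5,598 m², €31,348.80):
Code 27.92 is under a tariff-rate quota (threshold 2,843 m²). In-quota: 2,843 m² at 1.5%; over-quota: 2,755 m² at 17.5%.
Pro-rata value split: in-quota = €31,348.80 × 2,843/5,598 = €15,920.80; over-quota = €31,348.80 − €15,920.80 = €15,428.00.
In-quota duty = €15,920.80 × 1.5% = €238.81. Over-quota duty = €15,428.00 × 17.5% = €2,699.90.
Line duty = €238.81 + €2,699.90 = €2,938.71.
Total = €68,239.23 + €0.00 + €0.00 + €2,938.71 = €71,177.94.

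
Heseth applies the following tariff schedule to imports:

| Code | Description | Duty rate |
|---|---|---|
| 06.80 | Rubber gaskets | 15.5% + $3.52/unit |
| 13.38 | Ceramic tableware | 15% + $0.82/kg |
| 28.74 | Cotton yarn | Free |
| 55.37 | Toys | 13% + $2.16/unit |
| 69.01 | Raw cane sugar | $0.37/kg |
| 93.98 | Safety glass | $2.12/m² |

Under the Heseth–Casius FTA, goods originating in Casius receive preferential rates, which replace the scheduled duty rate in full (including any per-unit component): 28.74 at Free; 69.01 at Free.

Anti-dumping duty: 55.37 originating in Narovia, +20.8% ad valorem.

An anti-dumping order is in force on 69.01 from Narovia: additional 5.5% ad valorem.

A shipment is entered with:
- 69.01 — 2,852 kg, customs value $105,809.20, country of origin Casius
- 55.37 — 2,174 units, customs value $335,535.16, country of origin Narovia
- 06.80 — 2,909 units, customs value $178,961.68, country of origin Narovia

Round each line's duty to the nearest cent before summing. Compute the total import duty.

$156,085.46

Line 1 (69.01, Casius, 2,852 kg, $105,809.20):
Base rate for 69.01 is $0.37/kg.
Origin Casius qualifies under the Heseth–Casius agreement and 69.01 is covered: preferential rate Free applies instead.
The additional-duty order on 69.01 targets Narovia, not Casius; it does not apply.
Duty = $105,809.20 × 0% = $0.00.
Line 2 (55.37, Narovia, 2,174 units, $335,535.16):
Base rate for 55.37 is 13% + $2.16/unit.
Additional duty on 55.37 from Narovia: +20.8%. Applied ad valorem rate: 13% + 20.8% = 33.8%.
Duty = $335,535.16 × 33.8% + 2,174 × $2.16 = $118,106.72.
Line 3 (06.80, Narovia, 2,909 units, $178,961.68):
Base rate for 06.80 is 15.5% + $3.52/unit.
Duty = $178,961.68 × 15.5% + 2,909 × $3.52 = $37,978.74.
Total = $0.00 + $118,106.72 + $37,978.74 = $156,085.46.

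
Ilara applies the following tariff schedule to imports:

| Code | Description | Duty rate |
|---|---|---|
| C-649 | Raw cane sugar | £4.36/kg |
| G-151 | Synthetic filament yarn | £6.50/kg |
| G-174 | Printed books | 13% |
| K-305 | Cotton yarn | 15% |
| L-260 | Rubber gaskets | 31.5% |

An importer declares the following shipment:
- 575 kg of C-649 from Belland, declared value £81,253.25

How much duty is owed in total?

£2,507.00

Line 1 (C-649, Belland, 575 kg, £81,253.25):
Base rate for C-649 is £4.36/kg.
Duty = 575 × £4.36 = £2,507.00.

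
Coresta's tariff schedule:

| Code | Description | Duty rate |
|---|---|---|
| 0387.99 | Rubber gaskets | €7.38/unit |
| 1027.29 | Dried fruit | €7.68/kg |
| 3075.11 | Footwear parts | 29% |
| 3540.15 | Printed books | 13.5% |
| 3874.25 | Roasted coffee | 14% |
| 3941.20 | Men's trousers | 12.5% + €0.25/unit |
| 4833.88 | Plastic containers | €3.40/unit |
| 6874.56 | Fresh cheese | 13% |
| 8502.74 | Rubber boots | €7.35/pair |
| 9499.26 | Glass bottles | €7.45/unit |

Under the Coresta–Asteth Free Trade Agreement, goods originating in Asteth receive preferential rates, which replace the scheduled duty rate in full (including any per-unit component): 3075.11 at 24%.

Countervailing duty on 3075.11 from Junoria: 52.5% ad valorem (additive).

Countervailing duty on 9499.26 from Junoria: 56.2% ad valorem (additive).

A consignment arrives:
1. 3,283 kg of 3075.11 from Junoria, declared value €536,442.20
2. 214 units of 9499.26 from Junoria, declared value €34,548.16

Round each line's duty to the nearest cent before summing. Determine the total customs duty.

Line 1 (3075.11, Junoria, 3,283 kg, €536,442.20):
Base rate for 3075.11 is 29%.
3075.11 has an FTA preferential rate, but origin Junoria is not Asteth; base rate stands.
Additional duty on 3075.11 from Junoria: +52.5%. Applied ad valorem rate: 29% + 52.5% = 81.5%.
Duty = €536,442.20 × 81.5% = €437,200.39.
Line 2 (9499.26, Junoria, 214 units, €34,548.16):
Base rate for 9499.26 is €7.45/unit.
Additional duty on 9499.26 from Junoria: +56.2% ad valorem. Applied ad valorem rate = 56.2%.
Duty = €34,548.16 × 56.2% + 214 × €7.45 = €21,010.37.
Total = €437,200.39 + €21,010.37 = €458,210.76.

€458,210.76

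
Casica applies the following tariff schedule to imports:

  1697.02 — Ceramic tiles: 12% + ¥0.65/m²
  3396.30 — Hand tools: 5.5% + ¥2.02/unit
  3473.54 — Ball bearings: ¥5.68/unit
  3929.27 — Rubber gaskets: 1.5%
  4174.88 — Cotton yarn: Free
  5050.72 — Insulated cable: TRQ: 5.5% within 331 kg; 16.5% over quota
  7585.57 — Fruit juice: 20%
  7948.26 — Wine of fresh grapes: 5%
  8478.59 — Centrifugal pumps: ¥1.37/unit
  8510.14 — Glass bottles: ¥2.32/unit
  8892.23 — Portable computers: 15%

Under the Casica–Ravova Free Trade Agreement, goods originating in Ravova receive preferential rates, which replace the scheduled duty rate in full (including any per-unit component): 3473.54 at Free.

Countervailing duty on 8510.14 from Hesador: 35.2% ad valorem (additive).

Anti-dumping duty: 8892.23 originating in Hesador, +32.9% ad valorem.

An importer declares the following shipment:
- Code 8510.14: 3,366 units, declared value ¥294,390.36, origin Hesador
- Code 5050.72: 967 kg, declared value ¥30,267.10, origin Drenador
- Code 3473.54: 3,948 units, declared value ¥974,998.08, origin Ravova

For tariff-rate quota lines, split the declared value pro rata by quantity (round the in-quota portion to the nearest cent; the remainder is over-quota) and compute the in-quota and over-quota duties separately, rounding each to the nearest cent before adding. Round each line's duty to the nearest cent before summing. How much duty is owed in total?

Line 1 (8510.14, Hesador, 3,366 units, ¥294,390.36):
Base rate for 8510.14 is ¥2.32/unit.
Additional duty on 8510.14 from Hesador: +35.2% ad valorem. Applied ad valorem rate = 35.2%.
Duty = ¥294,390.36 × 35.2% + 3,366 × ¥2.32 = ¥111,434.53.
Line 2 (5050.72, Drenador, 967 kg, ¥30,267.10):
Code 5050.72 is under a tariff-rate quota (threshold 331 kg). In-quota: 331 kg at 5.5%; over-quota: 636 kg at 16.5%.
Pro-rata value split: in-quota = ¥30,267.10 × 331/967 = ¥10,360.30; over-quota = ¥30,267.10 − ¥10,360.30 = ¥19,906.80.
In-quota duty = ¥10,360.30 × 5.5% = ¥569.82. Over-quota duty = ¥19,906.80 × 16.5% = ¥3,284.62.
Line duty = ¥569.82 + ¥3,284.62 = ¥3,854.44.
Line 3 (3473.54, Ravova, 3,948 units, ¥974,998.08):
Base rate for 3473.54 is ¥5.68/unit.
Origin Ravova qualifies under the Casica–Ravova agreement and 3473.54 is covered: preferential rate Free applies instead.
Duty = ¥974,998.08 × 0% = ¥0.00.
Total = ¥111,434.53 + ¥3,854.44 + ¥0.00 = ¥115,288.97.

¥115,288.97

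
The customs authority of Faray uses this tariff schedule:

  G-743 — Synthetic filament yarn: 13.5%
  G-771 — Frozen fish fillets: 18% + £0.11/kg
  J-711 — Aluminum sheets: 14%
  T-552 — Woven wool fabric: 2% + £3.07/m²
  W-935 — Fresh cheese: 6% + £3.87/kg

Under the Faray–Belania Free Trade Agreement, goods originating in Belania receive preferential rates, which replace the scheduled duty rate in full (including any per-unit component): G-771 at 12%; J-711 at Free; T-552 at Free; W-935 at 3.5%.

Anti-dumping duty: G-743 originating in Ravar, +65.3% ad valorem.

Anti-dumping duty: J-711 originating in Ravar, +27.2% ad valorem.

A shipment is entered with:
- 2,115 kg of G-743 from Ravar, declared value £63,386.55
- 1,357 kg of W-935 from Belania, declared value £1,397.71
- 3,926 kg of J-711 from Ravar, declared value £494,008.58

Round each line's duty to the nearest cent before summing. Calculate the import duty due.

Line 1 (G-743, Ravar, 2,115 kg, £63,386.55):
Base rate for G-743 is 13.5%.
Additional duty on G-743 from Ravar: +65.3%. Applied ad valorem rate: 13.5% + 65.3% = 78.8%.
Duty = £63,386.55 × 78.8% = £49,948.60.
Line 2 (W-935, Belania, 1,357 kg, £1,397.71):
Base rate for W-935 is 6% + £3.87/kg.
Origin Belania qualifies under the Faray–Belania agreement and W-935 is covered: preferential rate 3.5% applies instead.
Duty = £1,397.71 × 3.5% = £48.92.
Line 3 (J-711, Ravar, 3,926 kg, £494,008.58):
Base rate for J-711 is 14%.
J-711 has an FTA preferential rate, but origin Ravar is not Belania; base rate stands.
Additional duty on J-711 from Ravar: +27.2%. Applied ad valorem rate: 14% + 27.2% = 41.2%.
Duty = £494,008.58 × 41.2% = £203,531.53.
Total = £49,948.60 + £48.92 + £203,531.53 = £253,529.05.

£253,529.05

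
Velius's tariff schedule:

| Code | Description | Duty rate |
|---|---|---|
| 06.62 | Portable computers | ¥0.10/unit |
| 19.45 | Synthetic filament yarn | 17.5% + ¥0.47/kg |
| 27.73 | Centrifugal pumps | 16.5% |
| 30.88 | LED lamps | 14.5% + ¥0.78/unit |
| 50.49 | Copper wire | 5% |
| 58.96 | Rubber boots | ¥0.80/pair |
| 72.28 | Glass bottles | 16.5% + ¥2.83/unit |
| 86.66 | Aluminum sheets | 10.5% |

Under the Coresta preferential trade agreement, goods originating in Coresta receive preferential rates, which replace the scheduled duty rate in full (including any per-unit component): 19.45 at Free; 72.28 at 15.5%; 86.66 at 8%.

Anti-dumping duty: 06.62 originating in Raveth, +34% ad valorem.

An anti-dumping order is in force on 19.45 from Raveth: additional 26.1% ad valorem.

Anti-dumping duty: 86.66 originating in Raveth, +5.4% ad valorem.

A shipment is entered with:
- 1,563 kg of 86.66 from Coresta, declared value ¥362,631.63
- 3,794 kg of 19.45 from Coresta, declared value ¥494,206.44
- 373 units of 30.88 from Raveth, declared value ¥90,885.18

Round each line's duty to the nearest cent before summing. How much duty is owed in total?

Line 1 (86.66, Coresta, 1,563 kg, ¥362,631.63):
Base rate for 86.66 is 10.5%.
Origin Coresta qualifies under the Velius–Coresta agreement and 86.66 is covered: preferential rate 8% applies instead.
The additional-duty order on 86.66 targets Raveth, not Coresta; it does not apply.
Duty = ¥362,631.63 × 8% = ¥29,010.53.
Line 2 (19.45, Coresta, 3,794 kg, ¥494,206.44):
Base rate for 19.45 is 17.5% + ¥0.47/kg.
Origin Coresta qualifies under the Velius–Coresta agreement and 19.45 is covered: preferential rate Free applies instead.
The additional-duty order on 19.45 targets Raveth, not Coresta; it does not apply.
Duty = ¥494,206.44 × 0% = ¥0.00.
Line 3 (30.88, Raveth, 373 units, ¥90,885.18):
Base rate for 30.88 is 14.5% + ¥0.78/unit.
Duty = ¥90,885.18 × 14.5% + 373 × ¥0.78 = ¥13,469.29.
Total = ¥29,010.53 + ¥0.00 + ¥13,469.29 = ¥42,479.82.

¥42,479.82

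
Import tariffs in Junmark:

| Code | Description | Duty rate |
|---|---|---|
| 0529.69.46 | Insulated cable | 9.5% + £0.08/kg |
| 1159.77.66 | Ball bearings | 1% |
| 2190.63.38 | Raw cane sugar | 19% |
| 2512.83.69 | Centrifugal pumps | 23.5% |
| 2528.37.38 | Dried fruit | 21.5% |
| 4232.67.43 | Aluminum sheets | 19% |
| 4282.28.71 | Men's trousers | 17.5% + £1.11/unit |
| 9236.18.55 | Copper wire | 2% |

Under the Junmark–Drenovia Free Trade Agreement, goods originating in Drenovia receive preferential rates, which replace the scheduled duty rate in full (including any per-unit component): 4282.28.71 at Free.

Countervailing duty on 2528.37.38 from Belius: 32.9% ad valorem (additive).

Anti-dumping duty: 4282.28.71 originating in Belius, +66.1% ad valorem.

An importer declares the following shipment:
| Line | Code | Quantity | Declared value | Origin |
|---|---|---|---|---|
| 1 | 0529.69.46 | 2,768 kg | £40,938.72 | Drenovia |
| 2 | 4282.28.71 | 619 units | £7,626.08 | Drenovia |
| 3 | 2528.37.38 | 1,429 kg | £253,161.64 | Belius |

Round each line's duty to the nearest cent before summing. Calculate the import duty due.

£141,830.55

Line 1 (0529.69.46, Drenovia, 2,768 kg, £40,938.72):
Base rate for 0529.69.46 is 9.5% + £0.08/kg.
Origin Drenovia is the FTA partner but 0529.69.46 is not on the preference list; base rate stands.
Duty = £40,938.72 × 9.5% + 2,768 × £0.08 = £4,110.62.
Line 2 (4282.28.71, Drenovia, 619 units, £7,626.08):
Base rate for 4282.28.71 is 17.5% + £1.11/unit.
Origin Drenovia qualifies under the Junmark–Drenovia agreement and 4282.28.71 is covered: preferential rate Free applies instead.
The additional-duty order on 4282.28.71 targets Belius, not Drenovia; it does not apply.
Duty = £7,626.08 × 0% = £0.00.
Line 3 (2528.37.38, Belius, 1,429 kg, £253,161.64):
Base rate for 2528.37.38 is 21.5%.
Additional duty on 2528.37.38 from Belius: +32.9%. Applied ad valorem rate: 21.5% + 32.9% = 54.4%.
Duty = £253,161.64 × 54.4% = £137,719.93.
Total = £4,110.62 + £0.00 + £137,719.93 = £141,830.55.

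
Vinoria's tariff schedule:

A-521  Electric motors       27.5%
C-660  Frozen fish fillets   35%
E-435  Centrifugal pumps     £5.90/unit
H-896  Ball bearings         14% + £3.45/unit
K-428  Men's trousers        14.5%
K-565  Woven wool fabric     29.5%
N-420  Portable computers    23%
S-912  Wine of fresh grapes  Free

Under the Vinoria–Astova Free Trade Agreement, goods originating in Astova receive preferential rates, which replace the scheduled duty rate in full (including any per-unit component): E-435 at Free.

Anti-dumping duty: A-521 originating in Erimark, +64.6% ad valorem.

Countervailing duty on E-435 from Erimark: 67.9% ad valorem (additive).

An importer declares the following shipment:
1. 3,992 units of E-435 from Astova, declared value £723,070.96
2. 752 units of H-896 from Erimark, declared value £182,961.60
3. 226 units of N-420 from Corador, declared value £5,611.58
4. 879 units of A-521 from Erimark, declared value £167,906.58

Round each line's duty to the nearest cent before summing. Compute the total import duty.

£184,141.64

Line 1 (E-435, Astova, 3,992 units, £723,070.96):
Base rate for E-435 is £5.90/unit.
Origin Astova qualifies under the Vinoria–Astova agreement and E-435 is covered: preferential rate Free applies instead.
The additional-duty order on E-435 targets Erimark, not Astova; it does not apply.
Duty = £723,070.96 × 0% = £0.00.
Line 2 (H-896, Erimark, 752 units, £182,961.60):
Base rate for H-896 is 14% + £3.45/unit.
Duty = £182,961.60 × 14% + 752 × £3.45 = £28,209.02.
Line 3 (N-420, Corador, 226 units, £5,611.58):
Base rate for N-420 is 23%.
Duty = £5,611.58 × 23% = £1,290.66.
Line 4 (A-521, Erimark, 879 units, £167,906.58):
Base rate for A-521 is 27.5%.
Additional duty on A-521 from Erimark: +64.6%. Applied ad valorem rate: 27.5% + 64.6% = 92.1%.
Duty = £167,906.58 × 92.1% = £154,641.96.
Total = £0.00 + £28,209.02 + £1,290.66 + £154,641.96 = £184,141.64.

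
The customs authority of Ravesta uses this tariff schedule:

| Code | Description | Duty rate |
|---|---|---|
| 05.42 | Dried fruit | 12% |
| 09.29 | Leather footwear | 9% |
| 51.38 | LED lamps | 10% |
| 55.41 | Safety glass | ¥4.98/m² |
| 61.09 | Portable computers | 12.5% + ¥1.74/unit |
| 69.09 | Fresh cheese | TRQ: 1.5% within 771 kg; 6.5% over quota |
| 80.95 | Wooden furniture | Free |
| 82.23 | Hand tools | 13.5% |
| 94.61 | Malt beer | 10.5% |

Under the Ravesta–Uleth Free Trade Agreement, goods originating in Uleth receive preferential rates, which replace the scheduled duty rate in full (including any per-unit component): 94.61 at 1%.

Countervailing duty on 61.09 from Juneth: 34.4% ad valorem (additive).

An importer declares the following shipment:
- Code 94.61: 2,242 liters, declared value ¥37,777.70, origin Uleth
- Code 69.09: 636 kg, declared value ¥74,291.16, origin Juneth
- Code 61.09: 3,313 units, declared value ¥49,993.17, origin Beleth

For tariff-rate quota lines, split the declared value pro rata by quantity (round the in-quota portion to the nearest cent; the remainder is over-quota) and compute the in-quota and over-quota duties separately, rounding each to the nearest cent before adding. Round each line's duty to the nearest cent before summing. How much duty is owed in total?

Line 1 (94.61, Uleth, 2,242 liters, ¥37,777.70):
Base rate for 94.61 is 10.5%.
Origin Uleth qualifies under the Ravesta–Uleth agreement and 94.61 is covered: preferential rate 1% applies instead.
Duty = ¥37,777.70 × 1% = ¥377.78.
Line 2 (69.09, Juneth, 636 kg, ¥74,291.16):
Code 69.09 is under a tariff-rate quota (threshold 771 kg). Quantity 636 kg is within the quota, so the in-quota rate 1.5% applies to the full value.
Duty = ¥74,291.16 × 1.5% = ¥1,114.37.
Line 3 (61.09, Beleth, 3,313 units, ¥49,993.17):
Base rate for 61.09 is 12.5% + ¥1.74/unit.
The additional-duty order on 61.09 targets Juneth, not Beleth; it does not apply.
Duty = ¥49,993.17 × 12.5% + 3,313 × ¥1.74 = ¥12,013.77.
Total = ¥377.78 + ¥1,114.37 + ¥12,013.77 = ¥13,505.92.

¥13,505.92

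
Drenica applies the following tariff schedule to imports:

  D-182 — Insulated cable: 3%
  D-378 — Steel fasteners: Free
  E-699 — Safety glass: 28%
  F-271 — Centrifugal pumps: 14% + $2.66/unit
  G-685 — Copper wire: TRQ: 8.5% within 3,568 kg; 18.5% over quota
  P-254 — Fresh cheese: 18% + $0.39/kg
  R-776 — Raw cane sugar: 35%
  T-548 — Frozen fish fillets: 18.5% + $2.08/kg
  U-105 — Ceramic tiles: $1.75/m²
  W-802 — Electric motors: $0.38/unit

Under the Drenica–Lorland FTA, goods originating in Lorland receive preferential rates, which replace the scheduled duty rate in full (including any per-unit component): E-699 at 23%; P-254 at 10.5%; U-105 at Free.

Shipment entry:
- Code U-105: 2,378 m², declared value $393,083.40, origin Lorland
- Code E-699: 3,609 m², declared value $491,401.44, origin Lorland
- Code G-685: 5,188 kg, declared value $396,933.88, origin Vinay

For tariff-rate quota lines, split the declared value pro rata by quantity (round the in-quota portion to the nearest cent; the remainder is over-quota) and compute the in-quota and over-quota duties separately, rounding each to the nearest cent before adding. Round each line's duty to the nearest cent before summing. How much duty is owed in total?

$159,156.33

Line 1 (U-105, Lorland, 2,378 m², $393,083.40):
Base rate for U-105 is $1.75/m².
Origin Lorland qualifies under the Drenica–Lorland agreement and U-105 is covered: preferential rate Free applies instead.
Duty = $393,083.40 × 0% = $0.00.
Line 2 (E-699, Lorland, 3,609 m², $491,401.44):
Base rate for E-699 is 28%.
Origin Lorland qualifies under the Drenica–Lorland agreement and E-699 is covered: preferential rate 23% applies instead.
Duty = $491,401.44 × 23% = $113,022.33.
Line 3 (G-685, Vinay, 5,188 kg, $396,933.88):
Code G-685 is under a tariff-rate quota (threshold 3,568 kg). In-quota: 3,568 kg at 8.5%; over-quota: 1,620 kg at 18.5%.
Pro-rata value split: in-quota = $396,933.88 × 3,568/5,188 = $272,987.68; over-quota = $396,933.88 − $272,987.68 = $123,946.20.
In-quota duty = $272,987.68 × 8.5% = $23,203.95. Over-quota duty = $123,946.20 × 18.5% = $22,930.05.
Line duty = $23,203.95 + $22,930.05 = $46,134.00.
Total = $0.00 + $113,022.33 + $46,134.00 = $159,156.33.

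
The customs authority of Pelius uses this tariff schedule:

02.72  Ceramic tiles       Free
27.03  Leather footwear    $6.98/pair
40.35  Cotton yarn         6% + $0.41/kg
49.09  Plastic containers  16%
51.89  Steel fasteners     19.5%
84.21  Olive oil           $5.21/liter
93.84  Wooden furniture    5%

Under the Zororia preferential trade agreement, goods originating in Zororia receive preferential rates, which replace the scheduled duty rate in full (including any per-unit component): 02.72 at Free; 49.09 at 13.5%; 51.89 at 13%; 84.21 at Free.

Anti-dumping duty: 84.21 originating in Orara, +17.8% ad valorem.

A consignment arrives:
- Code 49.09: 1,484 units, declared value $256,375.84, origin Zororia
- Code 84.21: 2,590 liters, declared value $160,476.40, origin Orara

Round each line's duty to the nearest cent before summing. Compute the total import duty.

Line 1 (49.09, Zororia, 1,484 units, $256,375.84):
Base rate for 49.09 is 16%.
Origin Zororia qualifies under the Pelius–Zororia agreement and 49.09 is covered: preferential rate 13.5% applies instead.
Duty = $256,375.84 × 13.5% = $34,610.74.
Line 2 (84.21, Orara, 2,590 liters, $160,476.40):
Base rate for 84.21 is $5.21/liter.
84.21 has an FTA preferential rate, but origin Orara is not Zororia; base rate stands.
Additional duty on 84.21 from Orara: +17.8% ad valorem. Applied ad valorem rate = 17.8%.
Duty = $160,476.40 × 17.8% + 2,590 × $5.21 = $42,058.70.
Total = $34,610.74 + $42,058.70 = $76,669.44.

$76,669.44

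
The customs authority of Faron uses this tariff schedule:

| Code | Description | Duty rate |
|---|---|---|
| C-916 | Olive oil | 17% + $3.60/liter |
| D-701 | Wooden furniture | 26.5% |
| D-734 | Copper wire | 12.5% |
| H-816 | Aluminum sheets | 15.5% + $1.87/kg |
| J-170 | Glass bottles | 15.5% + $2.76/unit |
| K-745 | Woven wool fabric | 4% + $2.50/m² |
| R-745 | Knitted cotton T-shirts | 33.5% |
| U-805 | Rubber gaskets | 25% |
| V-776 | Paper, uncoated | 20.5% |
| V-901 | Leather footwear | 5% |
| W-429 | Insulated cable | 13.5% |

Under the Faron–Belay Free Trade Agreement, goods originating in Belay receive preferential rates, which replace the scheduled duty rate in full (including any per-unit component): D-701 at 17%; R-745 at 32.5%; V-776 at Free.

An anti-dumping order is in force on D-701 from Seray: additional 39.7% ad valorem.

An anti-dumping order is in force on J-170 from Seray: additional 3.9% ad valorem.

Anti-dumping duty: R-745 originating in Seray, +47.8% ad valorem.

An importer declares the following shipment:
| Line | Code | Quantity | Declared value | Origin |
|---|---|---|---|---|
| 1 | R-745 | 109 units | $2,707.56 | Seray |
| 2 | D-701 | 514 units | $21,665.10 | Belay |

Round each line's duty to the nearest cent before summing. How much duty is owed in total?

Line 1 (R-745, Seray, 109 units, $2,707.56):
Base rate for R-745 is 33.5%.
R-745 has an FTA preferential rate, but origin Seray is not Belay; base rate stands.
Additional duty on R-745 from Seray: +47.8%. Applied ad valorem rate: 33.5% + 47.8% = 81.3%.
Duty = $2,707.56 × 81.3% = $2,201.25.
Line 2 (D-701, Belay, 514 units, $21,665.10):
Base rate for D-701 is 26.5%.
Origin Belay qualifies under the Faron–Belay agreement and D-701 is covered: preferential rate 17% applies instead.
The additional-duty order on D-701 targets Seray, not Belay; it does not apply.
Duty = $21,665.10 × 17% = $3,683.07.
Total = $2,201.25 + $3,683.07 = $5,884.32.

$5,884.32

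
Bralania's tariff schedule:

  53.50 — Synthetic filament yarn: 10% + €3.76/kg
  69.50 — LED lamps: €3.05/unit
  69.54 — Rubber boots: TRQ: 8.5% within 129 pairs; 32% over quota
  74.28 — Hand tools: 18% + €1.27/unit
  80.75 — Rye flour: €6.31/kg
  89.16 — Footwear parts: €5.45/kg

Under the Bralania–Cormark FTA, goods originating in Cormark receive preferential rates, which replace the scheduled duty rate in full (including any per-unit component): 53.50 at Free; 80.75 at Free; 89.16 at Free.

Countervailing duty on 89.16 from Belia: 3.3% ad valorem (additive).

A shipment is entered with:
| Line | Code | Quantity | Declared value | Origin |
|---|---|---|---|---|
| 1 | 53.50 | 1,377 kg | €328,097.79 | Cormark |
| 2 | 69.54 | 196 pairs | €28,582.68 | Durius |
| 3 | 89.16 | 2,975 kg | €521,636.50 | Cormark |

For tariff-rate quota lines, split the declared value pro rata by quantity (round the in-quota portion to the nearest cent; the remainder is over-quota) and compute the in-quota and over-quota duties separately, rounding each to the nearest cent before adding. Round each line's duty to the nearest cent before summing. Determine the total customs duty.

€4,725.63

Line 1 (53.50, Cormark, 1,377 kg, €328,097.79):
Base rate for 53.50 is 10% + €3.76/kg.
Origin Cormark qualifies under the Bralania–Cormark agreement and 53.50 is covered: preferential rate Free applies instead.
Duty = €328,097.79 × 0% = €0.00.
Line 2 (69.54, Durius, 196 pairs, €28,582.68):
Code 69.54 is under a tariff-rate quota (threshold 129 pairs). In-quota: 129 pairs at 8.5%; over-quota: 67 pairs at 32%.
Pro-rata value split: in-quota = €28,582.68 × 129/196 = €18,812.07; over-quota = €28,582.68 − €18,812.07 = €9,770.61.
In-quota duty = €18,812.07 × 8.5% = €1,599.03. Over-quota duty = €9,770.61 × 32% = €3,126.60.
Line duty = €1,599.03 + €3,126.60 = €4,725.63.
Line 3 (89.16, Cormark, 2,975 kg, €521,636.50):
Base rate for 89.16 is €5.45/kg.
Origin Cormark qualifies under the Bralania–Cormark agreement and 89.16 is covered: preferential rate Free applies instead.
The additional-duty order on 89.16 targets Belia, not Cormark; it does not apply.
Duty = €521,636.50 × 0% = €0.00.
Total = €0.00 + €4,725.63 + €0.00 = €4,725.63.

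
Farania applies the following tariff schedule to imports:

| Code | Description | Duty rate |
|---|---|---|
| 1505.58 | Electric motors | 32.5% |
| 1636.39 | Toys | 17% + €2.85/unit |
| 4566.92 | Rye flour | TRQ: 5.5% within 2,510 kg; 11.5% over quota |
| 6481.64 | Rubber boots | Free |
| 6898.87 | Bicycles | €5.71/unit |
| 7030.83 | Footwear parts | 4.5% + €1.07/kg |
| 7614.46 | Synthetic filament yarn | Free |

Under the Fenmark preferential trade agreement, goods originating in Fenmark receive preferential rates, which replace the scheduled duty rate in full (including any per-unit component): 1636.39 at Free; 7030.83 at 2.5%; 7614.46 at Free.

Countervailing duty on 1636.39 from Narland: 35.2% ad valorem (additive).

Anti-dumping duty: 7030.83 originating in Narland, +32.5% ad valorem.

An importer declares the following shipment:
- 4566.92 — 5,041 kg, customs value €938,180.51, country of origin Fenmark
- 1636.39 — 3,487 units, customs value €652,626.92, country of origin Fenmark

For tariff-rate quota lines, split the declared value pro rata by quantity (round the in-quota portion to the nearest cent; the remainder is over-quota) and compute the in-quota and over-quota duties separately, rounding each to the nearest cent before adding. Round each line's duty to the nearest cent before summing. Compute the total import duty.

Line 1 (4566.92, Fenmark, 5,041 kg, €938,180.51):
Code 4566.92 is under a tariff-rate quota (threshold 2,510 kg). In-quota: 2,510 kg at 5.5%; over-quota: 2,531 kg at 11.5%.
Pro-rata value split: in-quota = €938,180.51 × 2,510/5,041 = €467,136.10; over-quota = €938,180.51 − €467,136.10 = €471,044.41.
In-quota duty = €467,136.10 × 5.5% = €25,692.49. Over-quota duty = €471,044.41 × 11.5% = €54,170.11.
Line duty = €25,692.49 + €54,170.11 = €79,862.60.
Line 2 (1636.39, Fenmark, 3,487 units, €652,626.92):
Base rate for 1636.39 is 17% + €2.85/unit.
Origin Fenmark qualifies under the Farania–Fenmark agreement and 1636.39 is covered: preferential rate Free applies instead.
The additional-duty order on 1636.39 targets Narland, not Fenmark; it does not apply.
Duty = €652,626.92 × 0% = €0.00.
Total = €79,862.60 + €0.00 = €79,862.60.

€79,862.60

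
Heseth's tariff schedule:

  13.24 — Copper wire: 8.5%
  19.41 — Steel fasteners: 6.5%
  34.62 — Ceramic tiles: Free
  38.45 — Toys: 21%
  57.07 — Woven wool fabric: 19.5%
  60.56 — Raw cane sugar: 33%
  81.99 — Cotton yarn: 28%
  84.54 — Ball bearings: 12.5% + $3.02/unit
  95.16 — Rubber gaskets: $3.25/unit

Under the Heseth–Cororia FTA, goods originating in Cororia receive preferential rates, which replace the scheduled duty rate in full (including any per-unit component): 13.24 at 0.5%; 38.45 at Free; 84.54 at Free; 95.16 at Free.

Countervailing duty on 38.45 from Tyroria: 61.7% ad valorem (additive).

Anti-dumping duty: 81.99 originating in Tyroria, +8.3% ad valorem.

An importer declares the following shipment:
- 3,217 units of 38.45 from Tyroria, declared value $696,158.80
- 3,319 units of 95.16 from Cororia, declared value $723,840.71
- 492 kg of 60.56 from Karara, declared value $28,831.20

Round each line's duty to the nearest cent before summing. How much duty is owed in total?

Line 1 (38.45, Tyroria, 3,217 units, $696,158.80):
Base rate for 38.45 is 21%.
38.45 has an FTA preferential rate, but origin Tyroria is not Cororia; base rate stands.
Additional duty on 38.45 from Tyroria: +61.7%. Applied ad valorem rate: 21% + 61.7% = 82.7%.
Duty = $696,158.80 × 82.7% = $575,723.33.
Line 2 (95.16, Cororia, 3,319 units, $723,840.71):
Base rate for 95.16 is $3.25/unit.
Origin Cororia qualifies under the Heseth–Cororia agreement and 95.16 is covered: preferential rate Free applies instead.
Duty = $723,840.71 × 0% = $0.00.
Line 3 (60.56, Karara, 492 kg, $28,831.20):
Base rate for 60.56 is 33%.
Duty = $28,831.20 × 33% = $9,514.30.
Total = $575,723.33 + $0.00 + $9,514.30 = $585,237.63.

$585,237.63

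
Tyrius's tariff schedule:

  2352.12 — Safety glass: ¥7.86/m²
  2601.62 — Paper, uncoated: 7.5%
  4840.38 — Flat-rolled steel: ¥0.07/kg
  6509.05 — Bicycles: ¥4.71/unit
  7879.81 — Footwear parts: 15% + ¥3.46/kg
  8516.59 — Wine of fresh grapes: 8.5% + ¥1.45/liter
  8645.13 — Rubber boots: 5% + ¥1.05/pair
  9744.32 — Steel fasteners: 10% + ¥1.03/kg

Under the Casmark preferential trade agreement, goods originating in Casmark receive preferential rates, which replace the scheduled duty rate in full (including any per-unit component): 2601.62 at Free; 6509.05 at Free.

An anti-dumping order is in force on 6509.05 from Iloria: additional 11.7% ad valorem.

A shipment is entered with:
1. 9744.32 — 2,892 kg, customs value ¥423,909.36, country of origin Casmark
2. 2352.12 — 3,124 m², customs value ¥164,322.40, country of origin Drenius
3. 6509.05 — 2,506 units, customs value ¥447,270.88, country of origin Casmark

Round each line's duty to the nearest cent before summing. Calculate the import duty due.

Line 1 (9744.32, Casmark, 2,892 kg, ¥423,909.36):
Base rate for 9744.32 is 10% + ¥1.03/kg.
Origin Casmark is the FTA partner but 9744.32 is not on the preference list; base rate stands.
Duty = ¥423,909.36 × 10% + 2,892 × ¥1.03 = ¥45,369.70.
Line 2 (2352.12, Drenius, 3,124 m², ¥164,322.40):
Base rate for 2352.12 is ¥7.86/m².
Duty = 3,124 × ¥7.86 = ¥24,554.64.
Line 3 (6509.05, Casmark, 2,506 units, ¥447,270.88):
Base rate for 6509.05 is ¥4.71/unit.
Origin Casmark qualifies under the Tyrius–Casmark agreement and 6509.05 is covered: preferential rate Free applies instead.
The additional-duty order on 6509.05 targets Iloria, not Casmark; it does not apply.
Duty = ¥447,270.88 × 0% = ¥0.00.
Total = ¥45,369.70 + ¥24,554.64 + ¥0.00 = ¥69,924.34.

¥69,924.34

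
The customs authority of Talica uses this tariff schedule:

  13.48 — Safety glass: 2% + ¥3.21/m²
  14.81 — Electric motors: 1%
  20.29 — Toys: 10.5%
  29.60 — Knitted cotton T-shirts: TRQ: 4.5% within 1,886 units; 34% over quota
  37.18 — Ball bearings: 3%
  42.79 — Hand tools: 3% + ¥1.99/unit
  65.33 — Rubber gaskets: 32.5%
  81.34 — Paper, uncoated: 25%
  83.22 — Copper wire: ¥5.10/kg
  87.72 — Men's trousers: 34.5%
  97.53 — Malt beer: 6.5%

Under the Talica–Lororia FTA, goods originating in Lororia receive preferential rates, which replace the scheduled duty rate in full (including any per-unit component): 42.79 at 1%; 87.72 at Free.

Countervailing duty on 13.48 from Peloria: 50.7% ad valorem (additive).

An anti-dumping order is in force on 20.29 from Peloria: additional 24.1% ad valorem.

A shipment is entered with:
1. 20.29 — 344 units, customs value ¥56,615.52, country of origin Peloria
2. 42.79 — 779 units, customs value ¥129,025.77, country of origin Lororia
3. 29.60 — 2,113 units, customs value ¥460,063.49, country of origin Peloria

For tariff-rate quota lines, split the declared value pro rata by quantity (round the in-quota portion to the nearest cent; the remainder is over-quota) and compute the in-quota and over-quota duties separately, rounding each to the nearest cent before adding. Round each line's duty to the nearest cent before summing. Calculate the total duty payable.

¥56,162.38

Line 1 (20.29, Peloria, 344 units, ¥56,615.52):
Base rate for 20.29 is 10.5%.
Additional duty on 20.29 from Peloria: +24.1%. Applied ad valorem rate: 10.5% + 24.1% = 34.6%.
Duty = ¥56,615.52 × 34.6% = ¥19,588.97.
Line 2 (42.79, Lororia, 779 units, ¥129,025.77):
Base rate for 42.79 is 3% + ¥1.99/unit.
Origin Lororia qualifies under the Talica–Lororia agreement and 42.79 is covered: preferential rate 1% applies instead.
Duty = ¥129,025.77 × 1% = ¥1,290.26.
Line 3 (29.60, Peloria, 2,113 units, ¥460,063.49):
Code 29.60 is under a tariff-rate quota (threshold 1,886 units). In-quota: 1,886 units at 4.5%; over-quota: 227 units at 34%.
Pro-rata value split: in-quota = ¥460,063.49 × 1,886/2,113 = ¥410,638.78; over-quota = ¥460,063.49 − ¥410,638.78 = ¥49,424.71.
In-quota duty = ¥410,638.78 × 4.5% = ¥18,478.75. Over-quota duty = ¥49,424.71 × 34% = ¥16,804.40.
Line duty = ¥18,478.75 + ¥16,804.40 = ¥35,283.15.
Total = ¥19,588.97 + ¥1,290.26 + ¥35,283.15 = ¥56,162.38.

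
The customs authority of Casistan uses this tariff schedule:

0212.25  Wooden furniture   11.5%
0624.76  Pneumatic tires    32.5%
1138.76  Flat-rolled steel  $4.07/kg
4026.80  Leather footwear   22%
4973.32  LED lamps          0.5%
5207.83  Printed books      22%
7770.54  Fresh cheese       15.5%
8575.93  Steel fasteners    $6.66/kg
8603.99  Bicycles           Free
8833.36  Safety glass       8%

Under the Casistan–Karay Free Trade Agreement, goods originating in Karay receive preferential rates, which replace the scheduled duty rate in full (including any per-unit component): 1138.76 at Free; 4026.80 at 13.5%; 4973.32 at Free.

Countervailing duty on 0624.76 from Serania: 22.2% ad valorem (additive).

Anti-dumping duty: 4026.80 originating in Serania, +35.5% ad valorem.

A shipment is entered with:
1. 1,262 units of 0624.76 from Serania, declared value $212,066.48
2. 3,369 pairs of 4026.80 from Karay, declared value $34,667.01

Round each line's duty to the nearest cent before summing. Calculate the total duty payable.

Line 1 (0624.76, Serania, 1,262 units, $212,066.48):
Base rate for 0624.76 is 32.5%.
Additional duty on 0624.76 from Serania: +22.2%. Applied ad valorem rate: 32.5% + 22.2% = 54.7%.
Duty = $212,066.48 × 54.7% = $116,000.36.
Line 2 (4026.80, Karay, 3,369 pairs, $34,667.01):
Base rate for 4026.80 is 22%.
Origin Karay qualifies under the Casistan–Karay agreement and 4026.80 is covered: preferential rate 13.5% applies instead.
The additional-duty order on 4026.80 targets Serania, not Karay; it does not apply.
Duty = $34,667.01 × 13.5% = $4,680.05.
Total = $116,000.36 + $4,680.05 = $120,680.41.

$120,680.41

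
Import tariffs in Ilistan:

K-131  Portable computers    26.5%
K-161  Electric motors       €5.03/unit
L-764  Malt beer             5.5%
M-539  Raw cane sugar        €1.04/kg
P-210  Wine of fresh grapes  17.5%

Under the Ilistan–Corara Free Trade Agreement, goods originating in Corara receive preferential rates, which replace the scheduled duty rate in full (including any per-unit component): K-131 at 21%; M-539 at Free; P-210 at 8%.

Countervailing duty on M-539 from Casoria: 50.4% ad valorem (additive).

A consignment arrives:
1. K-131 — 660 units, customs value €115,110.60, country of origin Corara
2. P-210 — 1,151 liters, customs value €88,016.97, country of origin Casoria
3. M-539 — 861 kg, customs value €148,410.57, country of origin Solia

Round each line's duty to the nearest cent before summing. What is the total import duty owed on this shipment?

€40,471.64

Line 1 (K-131, Corara, 660 units, €115,110.60):
Base rate for K-131 is 26.5%.
Origin Corara qualifies under the Ilistan–Corara agreement and K-131 is covered: preferential rate 21% applies instead.
Duty = €115,110.60 × 21% = €24,173.23.
Line 2 (P-210, Casoria, 1,151 liters, €88,016.97):
Base rate for P-210 is 17.5%.
P-210 has an FTA preferential rate, but origin Casoria is not Corara; base rate stands.
Duty = €88,016.97 × 17.5% = €15,402.97.
Line 3 (M-539, Solia, 861 kg, €148,410.57):
Base rate for M-539 is €1.04/kg.
M-539 has an FTA preferential rate, but origin Solia is not Corara; base rate stands.
The additional-duty order on M-539 targets Casoria, not Solia; it does not apply.
Duty = 861 × €1.04 = €895.44.
Total = €24,173.23 + €15,402.97 + €895.44 = €40,471.64.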